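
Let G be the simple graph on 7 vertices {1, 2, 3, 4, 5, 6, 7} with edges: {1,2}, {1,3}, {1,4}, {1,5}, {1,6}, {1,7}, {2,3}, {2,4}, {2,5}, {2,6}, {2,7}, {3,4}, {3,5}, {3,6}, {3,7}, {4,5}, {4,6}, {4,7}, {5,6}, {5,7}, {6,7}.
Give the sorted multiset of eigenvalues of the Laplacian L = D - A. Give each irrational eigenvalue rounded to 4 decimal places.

[0, 7, 7, 7, 7, 7, 7]

Reading degrees in the order [1, 2, 3, 4, 5, 6, 7] gives [6, 6, 6, 6, 6, 6, 6]; set D = diag(6, 6, 6, 6, 6, 6, 6) and form L = D - A. Diagonalising L (or applying a numerical eigensolver to the 7x7 matrix) gives the spectrum above. The eigenvalues sum to 42, which equals trace(L) = 2|E|.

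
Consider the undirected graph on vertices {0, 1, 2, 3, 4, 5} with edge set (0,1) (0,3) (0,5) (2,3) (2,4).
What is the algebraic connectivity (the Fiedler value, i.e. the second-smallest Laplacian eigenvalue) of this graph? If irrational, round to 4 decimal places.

0.3249

Reading degrees in the order [0, 1, 2, 3, 4, 5] gives [3, 1, 2, 2, 1, 1]; set D = diag(3, 1, 2, 2, 1, 1) and form L = D - A. Computing the eigenvalues of L and sorting gives [0, 0.3249, 1, 1.4608, 3, 4.2143]. The Fiedler value lambda_2 = 0.3249 is strictly positive, so the graph is connected.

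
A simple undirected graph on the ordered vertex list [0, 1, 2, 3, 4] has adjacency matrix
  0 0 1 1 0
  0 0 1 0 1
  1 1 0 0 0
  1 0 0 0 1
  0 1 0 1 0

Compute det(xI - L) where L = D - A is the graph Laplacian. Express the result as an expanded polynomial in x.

With the vertex order [0, 1, 2, 3, 4], the degrees are [2, 2, 2, 2, 2], giving D = diag(2, 2, 2, 2, 2) and L = D - A. Computing det(xI - L) by cofactor expansion (or equivalently via sum-over-permutations) gives x^5 - 10x^4 + 35x^3 - 50x^2 + 25x. The coefficient of x^4 equals -trace(L) = -10, matching the sum of degrees. There is one zero in the spectrum, matching the 1 component.

x^5 - 10x^4 + 35x^3 - 50x^2 + 25x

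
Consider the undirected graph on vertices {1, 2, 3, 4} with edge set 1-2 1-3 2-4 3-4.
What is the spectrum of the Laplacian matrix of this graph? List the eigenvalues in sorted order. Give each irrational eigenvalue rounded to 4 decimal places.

Each diagonal entry of L is the vertex degree and each off-diagonal entry is -1 where an edge is present, 0 otherwise; in the order [1, 2, 3, 4] the diagonal is [2, 2, 2, 2]. Since every row of L sums to 0, the all-ones vector is in the kernel and 0 is an eigenvalue. There is one zero in the spectrum, matching the 1 component. By the matrix-tree theorem the graph has (1/4) * product of the nonzero eigenvalues = 4 spanning trees.

[0, 2, 2, 4]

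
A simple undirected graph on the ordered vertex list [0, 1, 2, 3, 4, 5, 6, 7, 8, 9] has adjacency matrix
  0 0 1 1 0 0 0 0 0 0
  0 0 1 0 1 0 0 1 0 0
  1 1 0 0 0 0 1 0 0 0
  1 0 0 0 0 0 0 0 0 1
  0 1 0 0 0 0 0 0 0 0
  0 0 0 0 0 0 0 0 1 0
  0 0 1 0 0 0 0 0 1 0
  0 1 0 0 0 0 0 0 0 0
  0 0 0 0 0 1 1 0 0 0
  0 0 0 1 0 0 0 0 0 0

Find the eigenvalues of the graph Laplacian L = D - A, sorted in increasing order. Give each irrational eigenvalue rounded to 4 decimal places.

With the vertex order [0, 1, 2, 3, 4, 5, 6, 7, 8, 9], the degrees are [2, 3, 3, 2, 1, 1, 2, 1, 2, 1], giving D = diag(2, 3, 3, 2, 1, 1, 2, 1, 2, 1) and L = D - A. Since every row of L sums to 0, the all-ones vector is in the kernel and 0 is an eigenvalue.

[0, 0.1981, 0.2375, 1, 1, 1.5550, 2.5634, 3.2470, 3.4832, 4.7159]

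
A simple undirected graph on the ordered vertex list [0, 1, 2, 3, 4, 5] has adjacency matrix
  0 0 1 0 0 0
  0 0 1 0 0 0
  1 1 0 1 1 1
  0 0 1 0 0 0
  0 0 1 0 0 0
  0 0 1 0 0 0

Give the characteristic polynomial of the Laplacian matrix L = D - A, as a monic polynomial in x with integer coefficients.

Reading degrees in the order [0, 1, 2, 3, 4, 5] gives [1, 1, 5, 1, 1, 1]; set D = diag(1, 1, 5, 1, 1, 1) and form L = D - A. The eigenvalues of L are [0, 1, 1, 1, 1, 6]; the characteristic polynomial is the product of (x - lambda_i), which multiplies out to x^6 - 10x^5 + 30x^4 - 40x^3 + 25x^2 - 6x. The coefficient of x^5 equals -trace(L) = -10, matching the sum of degrees. The largest eigenvalue, 6, is at most the vertex count 6.

x^6 - 10x^5 + 30x^4 - 40x^3 + 25x^2 - 6x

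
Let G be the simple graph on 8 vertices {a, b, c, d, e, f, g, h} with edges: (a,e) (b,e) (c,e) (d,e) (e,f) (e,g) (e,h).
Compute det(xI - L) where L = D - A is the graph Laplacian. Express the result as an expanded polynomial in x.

Reading degrees in the order [a, b, c, d, e, f, g, h] gives [1, 1, 1, 1, 7, 1, 1, 1]; set D = diag(1, 1, 1, 1, 7, 1, 1, 1) and form L = D - A. L has integer entries, so p(x) = det(xI - L) has integer coefficients. Expanding the determinant yields x^8 - 14x^7 + 63x^6 - 140x^5 + 175x^4 - 126x^3 + 49x^2 - 8x. The constant term is 0 because L is singular (the all-ones vector lies in its kernel).

x^8 - 14x^7 + 63x^6 - 140x^5 + 175x^4 - 126x^3 + 49x^2 - 8x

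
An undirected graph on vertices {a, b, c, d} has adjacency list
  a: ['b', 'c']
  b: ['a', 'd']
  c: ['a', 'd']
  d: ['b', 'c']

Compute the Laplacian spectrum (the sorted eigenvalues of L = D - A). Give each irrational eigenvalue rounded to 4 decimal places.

With the vertex order [a, b, c, d], the degrees are [2, 2, 2, 2], giving D = diag(2, 2, 2, 2) and L = D - A. Diagonalising L (or applying a numerical eigensolver to the 4x4 matrix) gives the spectrum above. The eigenvalues sum to 8, which equals trace(L) = 2|E|. By the matrix-tree theorem the graph has (1/4) * product of the nonzero eigenvalues = 4 spanning trees.

[0, 2, 2, 4]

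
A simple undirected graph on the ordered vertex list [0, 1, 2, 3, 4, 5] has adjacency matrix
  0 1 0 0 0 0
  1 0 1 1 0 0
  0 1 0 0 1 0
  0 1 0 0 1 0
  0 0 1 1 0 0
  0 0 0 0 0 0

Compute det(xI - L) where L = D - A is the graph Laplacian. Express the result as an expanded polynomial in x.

x^6 - 10x^5 + 34x^4 - 46x^3 + 20x^2

Reading degrees in the order [0, 1, 2, 3, 4, 5] gives [1, 3, 2, 2, 2, 0]; set D = diag(1, 3, 2, 2, 2, 0) and form L = D - A. Computing det(xI - L) by cofactor expansion (or equivalently via sum-over-permutations) gives x^6 - 10x^5 + 34x^4 - 46x^3 + 20x^2. The coefficient of x^5 equals -trace(L) = -10, matching the sum of degrees. The largest eigenvalue, 4.4812, is at most the vertex count 6.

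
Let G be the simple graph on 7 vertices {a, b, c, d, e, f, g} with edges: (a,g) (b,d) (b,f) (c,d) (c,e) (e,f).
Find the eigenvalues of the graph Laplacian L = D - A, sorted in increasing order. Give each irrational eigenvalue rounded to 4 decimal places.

[0, 0, 1.3820, 1.3820, 2, 3.6180, 3.6180]

Reading degrees in the order [a, b, c, d, e, f, g] gives [1, 2, 2, 2, 2, 2, 1]; set D = diag(1, 2, 2, 2, 2, 2, 1) and form L = D - A. The multiplicity of 0 as a Laplacian eigenvalue equals the number of connected components. The 2 zero eigenvalues correspond to the 2 connected components. The eigenvalues sum to 12, which equals trace(L) = 2|E|. There are 2 zeros in the spectrum, matching the 2 components.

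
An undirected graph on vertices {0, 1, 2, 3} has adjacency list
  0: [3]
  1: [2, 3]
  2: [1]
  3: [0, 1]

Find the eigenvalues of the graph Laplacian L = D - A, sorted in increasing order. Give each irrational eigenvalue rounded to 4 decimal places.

[0, 0.5858, 2, 3.4142]

With the vertex order [0, 1, 2, 3], the degrees are [1, 2, 1, 2], giving D = diag(1, 2, 1, 2) and L = D - A. Diagonalising L (or applying a numerical eigensolver to the 4x4 matrix) gives the spectrum above. The single zero eigenvalue shows the graph is connected. The eigenvalues sum to 6, which equals trace(L) = 2|E|.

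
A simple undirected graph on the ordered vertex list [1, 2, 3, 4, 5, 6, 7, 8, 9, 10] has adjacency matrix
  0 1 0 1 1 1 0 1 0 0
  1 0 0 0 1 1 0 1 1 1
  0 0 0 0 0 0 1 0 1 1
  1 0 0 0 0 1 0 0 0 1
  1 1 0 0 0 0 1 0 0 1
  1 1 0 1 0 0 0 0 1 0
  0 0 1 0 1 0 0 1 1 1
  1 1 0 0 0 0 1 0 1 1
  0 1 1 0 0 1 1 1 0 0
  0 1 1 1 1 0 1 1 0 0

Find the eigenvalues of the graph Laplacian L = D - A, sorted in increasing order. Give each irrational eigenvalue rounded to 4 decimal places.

[0, 1.9823, 3.0448, 3.5490, 4.4772, 5.2439, 6, 6.2483, 7.4123, 8.0422]

Each diagonal entry of L is the vertex degree and each off-diagonal entry is -1 where an edge is present, 0 otherwise; in the order [1, 2, 3, 4, 5, 6, 7, 8, 9, 10] the diagonal is [5, 6, 3, 3, 4, 4, 5, 5, 5, 6]. L is symmetric positive semidefinite, so every eigenvalue is real and nonnegative. The eigenvalues sum to 46, which equals trace(L) = 2|E|. By the matrix-tree theorem the graph has (1/10) * product of the nonzero eigenvalues = 112392 spanning trees.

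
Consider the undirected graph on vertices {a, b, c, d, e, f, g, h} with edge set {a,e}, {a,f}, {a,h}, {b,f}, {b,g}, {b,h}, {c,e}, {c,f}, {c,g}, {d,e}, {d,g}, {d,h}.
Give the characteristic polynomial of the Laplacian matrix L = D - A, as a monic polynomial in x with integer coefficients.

x^8 - 24x^7 + 240x^6 - 1296x^5 + 4080x^4 - 7488x^3 + 7424x^2 - 3072x

With the vertex order [a, b, c, d, e, f, g, h], the degrees are [3, 3, 3, 3, 3, 3, 3, 3], giving D = diag(3, 3, 3, 3, 3, 3, 3, 3) and L = D - A. L has integer entries, so p(x) = det(xI - L) has integer coefficients. Expanding the determinant yields x^8 - 24x^7 + 240x^6 - 1296x^5 + 4080x^4 - 7488x^3 + 7424x^2 - 3072x. The coefficient of x^7 equals -trace(L) = -24, matching the sum of degrees.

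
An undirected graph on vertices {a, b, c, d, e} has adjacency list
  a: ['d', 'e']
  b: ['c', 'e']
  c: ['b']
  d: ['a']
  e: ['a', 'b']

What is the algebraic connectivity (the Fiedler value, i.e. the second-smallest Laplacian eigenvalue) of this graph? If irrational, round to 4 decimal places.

0.3820

Each diagonal entry of L is the vertex degree and each off-diagonal entry is -1 where an edge is present, 0 otherwise; in the order [a, b, c, d, e] the diagonal is [2, 2, 1, 1, 2]. The smallest Laplacian eigenvalue is always 0. The next one, lambda_2 = 0.3820, measures how hard the graph is to disconnect: larger values mean better connectivity. By the matrix-tree theorem the graph has (1/5) * product of the nonzero eigenvalues = 1 spanning tree. The eigenvalues sum to 8, which equals trace(L) = 2|E|.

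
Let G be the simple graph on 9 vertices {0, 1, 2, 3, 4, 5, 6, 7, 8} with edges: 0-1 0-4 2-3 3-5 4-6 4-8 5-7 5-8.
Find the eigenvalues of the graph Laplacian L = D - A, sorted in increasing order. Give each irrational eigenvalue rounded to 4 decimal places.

Each diagonal entry of L is the vertex degree and each off-diagonal entry is -1 where an edge is present, 0 otherwise; in the order [0, 1, 2, 3, 4, 5, 6, 7, 8] the diagonal is [2, 1, 1, 2, 3, 3, 1, 1, 2]. Diagonalising L (or applying a numerical eigensolver to the 9x9 matrix) gives the spectrum above. The largest eigenvalue, 4.5231, is at most the vertex count 9. By the matrix-tree theorem the graph has (1/9) * product of the nonzero eigenvalues = 1 spanning tree.

[0, 0.1729, 0.5587, 0.6617, 1.4331, 2.2091, 2.4851, 3.9563, 4.5231]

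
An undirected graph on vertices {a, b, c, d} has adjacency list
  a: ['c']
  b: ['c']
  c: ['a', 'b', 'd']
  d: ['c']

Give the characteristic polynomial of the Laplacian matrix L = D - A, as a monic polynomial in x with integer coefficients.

Reading degrees in the order [a, b, c, d] gives [1, 1, 3, 1]; set D = diag(1, 1, 3, 1) and form L = D - A. Computing det(xI - L) by cofactor expansion (or equivalently via sum-over-permutations) gives x^4 - 6x^3 + 9x^2 - 4x. Since p(0) = det(-L) = 0, x divides p(x). The eigenvalues sum to 6, which equals trace(L) = 2|E|.

x^4 - 6x^3 + 9x^2 - 4x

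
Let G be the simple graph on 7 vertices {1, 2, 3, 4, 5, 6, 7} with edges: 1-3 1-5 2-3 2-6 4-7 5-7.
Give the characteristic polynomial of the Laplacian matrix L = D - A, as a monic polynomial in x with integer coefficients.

x^7 - 12x^6 + 55x^5 - 120x^4 + 126x^3 - 56x^2 + 7x

Reading degrees in the order [1, 2, 3, 4, 5, 6, 7] gives [2, 2, 2, 1, 2, 1, 2]; set D = diag(2, 2, 2, 1, 2, 1, 2) and form L = D - A. Computing det(xI - L) by cofactor expansion (or equivalently via sum-over-permutations) gives x^7 - 12x^6 + 55x^5 - 120x^4 + 126x^3 - 56x^2 + 7x. Since p(0) = det(-L) = 0, x divides p(x). The eigenvalues sum to 12, which equals trace(L) = 2|E|. By the matrix-tree theorem the graph has (1/7) * product of the nonzero eigenvalues = 1 spanning tree.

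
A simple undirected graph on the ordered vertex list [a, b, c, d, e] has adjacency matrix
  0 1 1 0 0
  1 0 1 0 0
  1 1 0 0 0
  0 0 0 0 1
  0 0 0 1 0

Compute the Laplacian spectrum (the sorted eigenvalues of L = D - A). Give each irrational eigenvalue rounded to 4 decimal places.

[0, 0, 2, 3, 3]

Reading degrees in the order [a, b, c, d, e] gives [2, 2, 2, 1, 1]; set D = diag(2, 2, 2, 1, 1) and form L = D - A. Since every row of L sums to 0, the all-ones vector is in the kernel and 0 is an eigenvalue. The 2 zero eigenvalues correspond to the 2 connected components. There are 2 zeros in the spectrum, matching the 2 components.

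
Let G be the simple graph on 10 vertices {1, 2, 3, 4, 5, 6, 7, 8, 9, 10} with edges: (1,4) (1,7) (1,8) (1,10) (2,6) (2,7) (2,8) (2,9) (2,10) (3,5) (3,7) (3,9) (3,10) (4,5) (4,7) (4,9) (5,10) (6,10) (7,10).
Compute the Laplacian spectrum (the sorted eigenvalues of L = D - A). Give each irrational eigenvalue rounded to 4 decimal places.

[0, 1.5350, 1.7030, 2.7018, 3.2668, 3.8113, 5.0427, 5.4282, 7.0762, 7.4350]

Each diagonal entry of L is the vertex degree and each off-diagonal entry is -1 where an edge is present, 0 otherwise; in the order [1, 2, 3, 4, 5, 6, 7, 8, 9, 10] the diagonal is [4, 5, 4, 4, 3, 2, 5, 2, 3, 6]. L is symmetric positive semidefinite, so every eigenvalue is real and nonnegative. The single zero eigenvalue shows the graph is connected. The eigenvalues sum to 38, which equals trace(L) = 2|E|.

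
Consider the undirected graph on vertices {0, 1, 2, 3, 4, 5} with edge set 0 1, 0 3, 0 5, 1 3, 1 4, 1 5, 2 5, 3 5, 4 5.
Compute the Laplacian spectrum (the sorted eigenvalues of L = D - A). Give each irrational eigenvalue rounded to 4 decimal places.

With the vertex order [0, 1, 2, 3, 4, 5], the degrees are [3, 4, 1, 3, 2, 5], giving D = diag(3, 4, 1, 3, 2, 5) and L = D - A. Since every row of L sums to 0, the all-ones vector is in the kernel and 0 is an eigenvalue.

[0, 1, 2, 4, 5, 6]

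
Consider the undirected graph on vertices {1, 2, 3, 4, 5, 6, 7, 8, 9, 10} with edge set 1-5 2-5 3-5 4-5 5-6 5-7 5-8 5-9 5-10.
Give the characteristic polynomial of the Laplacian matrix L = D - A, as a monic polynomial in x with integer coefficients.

x^10 - 18x^9 + 108x^8 - 336x^7 + 630x^6 - 756x^5 + 588x^4 - 288x^3 + 81x^2 - 10x

Each diagonal entry of L is the vertex degree and each off-diagonal entry is -1 where an edge is present, 0 otherwise; in the order [1, 2, 3, 4, 5, 6, 7, 8, 9, 10] the diagonal is [1, 1, 1, 1, 9, 1, 1, 1, 1, 1]. The eigenvalues of L are [0, 1, 1, 1, 1, 1, 1, 1, 1, 10]; the characteristic polynomial is the product of (x - lambda_i), which multiplies out to x^10 - 18x^9 + 108x^8 - 336x^7 + 630x^6 - 756x^5 + 588x^4 - 288x^3 + 81x^2 - 10x. The coefficient of x^9 equals -trace(L) = -18, matching the sum of degrees. By the matrix-tree theorem the graph has (1/10) * product of the nonzero eigenvalues = 1 spanning tree.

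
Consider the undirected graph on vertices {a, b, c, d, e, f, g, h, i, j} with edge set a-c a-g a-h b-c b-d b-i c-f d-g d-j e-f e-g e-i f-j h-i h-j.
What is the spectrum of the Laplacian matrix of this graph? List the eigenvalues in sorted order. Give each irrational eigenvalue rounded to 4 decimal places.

With the vertex order [a, b, c, d, e, f, g, h, i, j], the degrees are [3, 3, 3, 3, 3, 3, 3, 3, 3, 3], giving D = diag(3, 3, 3, 3, 3, 3, 3, 3, 3, 3) and L = D - A. L is symmetric positive semidefinite, so every eigenvalue is real and nonnegative. The single zero eigenvalue shows the graph is connected. The eigenvalues sum to 30, which equals trace(L) = 2|E|.

[0, 2, 2, 2, 2, 2, 5, 5, 5, 5]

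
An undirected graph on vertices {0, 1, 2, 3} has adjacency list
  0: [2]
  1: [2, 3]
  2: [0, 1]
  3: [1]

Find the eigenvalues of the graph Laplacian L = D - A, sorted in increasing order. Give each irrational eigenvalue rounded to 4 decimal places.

[0, 0.5858, 2, 3.4142]

With the vertex order [0, 1, 2, 3], the degrees are [1, 2, 2, 1], giving D = diag(1, 2, 2, 1) and L = D - A. L is symmetric positive semidefinite, so every eigenvalue is real and nonnegative. The single zero eigenvalue shows the graph is connected. The largest eigenvalue, 3.4142, is at most the vertex count 4.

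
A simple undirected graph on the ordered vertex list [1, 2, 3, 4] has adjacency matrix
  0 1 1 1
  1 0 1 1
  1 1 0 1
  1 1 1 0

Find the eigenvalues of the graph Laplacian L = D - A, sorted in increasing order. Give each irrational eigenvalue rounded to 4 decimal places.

[0, 4, 4, 4]

Each diagonal entry of L is the vertex degree and each off-diagonal entry is -1 where an edge is present, 0 otherwise; in the order [1, 2, 3, 4] the diagonal is [3, 3, 3, 3]. Diagonalising L (or applying a numerical eigensolver to the 4x4 matrix) gives the spectrum above. The single zero eigenvalue shows the graph is connected. The eigenvalues sum to 12, which equals trace(L) = 2|E|. The largest eigenvalue, 4, is at most the vertex count 4.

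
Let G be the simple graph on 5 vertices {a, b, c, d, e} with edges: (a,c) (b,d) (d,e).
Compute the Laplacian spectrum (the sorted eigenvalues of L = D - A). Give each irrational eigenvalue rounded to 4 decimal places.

[0, 0, 1, 2, 3]

Reading degrees in the order [a, b, c, d, e] gives [1, 1, 1, 2, 1]; set D = diag(1, 1, 1, 2, 1) and form L = D - A. Diagonalising L (or applying a numerical eigensolver to the 5x5 matrix) gives the spectrum above. The 2 zero eigenvalues correspond to the 2 connected components. The largest eigenvalue, 3, is at most the vertex count 5.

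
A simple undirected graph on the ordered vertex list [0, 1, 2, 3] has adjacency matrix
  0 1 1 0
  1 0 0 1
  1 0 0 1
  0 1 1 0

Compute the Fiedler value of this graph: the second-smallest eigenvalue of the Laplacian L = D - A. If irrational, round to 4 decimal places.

Each diagonal entry of L is the vertex degree and each off-diagonal entry is -1 where an edge is present, 0 otherwise; in the order [0, 1, 2, 3] the diagonal is [2, 2, 2, 2]. The sorted Laplacian eigenvalues are [0, 2, 2, 4]; the algebraic connectivity is the second entry, 2. By the matrix-tree theorem the graph has (1/4) * product of the nonzero eigenvalues = 4 spanning trees.

2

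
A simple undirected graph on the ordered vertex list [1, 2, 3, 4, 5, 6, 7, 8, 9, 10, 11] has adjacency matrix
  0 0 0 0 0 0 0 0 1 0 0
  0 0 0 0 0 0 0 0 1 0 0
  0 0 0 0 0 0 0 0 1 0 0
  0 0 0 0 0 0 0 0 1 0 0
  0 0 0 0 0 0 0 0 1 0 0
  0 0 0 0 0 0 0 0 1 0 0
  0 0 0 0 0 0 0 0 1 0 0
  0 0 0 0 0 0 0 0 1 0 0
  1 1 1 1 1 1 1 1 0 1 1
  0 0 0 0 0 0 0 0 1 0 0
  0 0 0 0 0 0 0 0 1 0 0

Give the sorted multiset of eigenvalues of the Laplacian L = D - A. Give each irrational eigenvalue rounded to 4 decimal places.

[0, 1, 1, 1, 1, 1, 1, 1, 1, 1, 11]

Reading degrees in the order [1, 2, 3, 4, 5, 6, 7, 8, 9, 10, 11] gives [1, 1, 1, 1, 1, 1, 1, 1, 10, 1, 1]; set D = diag(1, 1, 1, 1, 1, 1, 1, 1, 10, 1, 1) and form L = D - A. Diagonalising L (or applying a numerical eigensolver to the 11x11 matrix) gives the spectrum above. The eigenvalues sum to 20, which equals trace(L) = 2|E|. By the matrix-tree theorem the graph has (1/11) * product of the nonzero eigenvalues = 1 spanning tree.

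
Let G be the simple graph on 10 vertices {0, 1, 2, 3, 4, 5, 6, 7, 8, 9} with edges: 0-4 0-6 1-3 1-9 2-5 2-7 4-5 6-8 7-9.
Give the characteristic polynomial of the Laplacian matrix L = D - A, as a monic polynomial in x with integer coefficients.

Each diagonal entry of L is the vertex degree and each off-diagonal entry is -1 where an edge is present, 0 otherwise; in the order [0, 1, 2, 3, 4, 5, 6, 7, 8, 9] the diagonal is [2, 2, 2, 1, 2, 2, 2, 2, 1, 2]. L has integer entries, so p(x) = det(xI - L) has integer coefficients. Expanding the determinant yields x^10 - 18x^9 + 136x^8 - 560x^7 + 1365x^6 - 2002x^5 + 1716x^4 - 792x^3 + 165x^2 - 10x. The coefficient of x^9 equals -trace(L) = -18, matching the sum of degrees. There is one zero in the spectrum, matching the 1 component. The largest eigenvalue, 3.9021, is at most the vertex count 10.

x^10 - 18x^9 + 136x^8 - 560x^7 + 1365x^6 - 2002x^5 + 1716x^4 - 792x^3 + 165x^2 - 10x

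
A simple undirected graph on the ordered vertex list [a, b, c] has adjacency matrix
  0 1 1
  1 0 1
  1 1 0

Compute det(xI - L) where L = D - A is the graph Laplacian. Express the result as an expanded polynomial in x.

x^3 - 6x^2 + 9x

With the vertex order [a, b, c], the degrees are [2, 2, 2], giving D = diag(2, 2, 2) and L = D - A. Computing det(xI - L) by cofactor expansion (or equivalently via sum-over-permutations) gives x^3 - 6x^2 + 9x. The coefficient of x^2 equals -trace(L) = -6, matching the sum of degrees. By the matrix-tree theorem the graph has (1/3) * product of the nonzero eigenvalues = 3 spanning trees.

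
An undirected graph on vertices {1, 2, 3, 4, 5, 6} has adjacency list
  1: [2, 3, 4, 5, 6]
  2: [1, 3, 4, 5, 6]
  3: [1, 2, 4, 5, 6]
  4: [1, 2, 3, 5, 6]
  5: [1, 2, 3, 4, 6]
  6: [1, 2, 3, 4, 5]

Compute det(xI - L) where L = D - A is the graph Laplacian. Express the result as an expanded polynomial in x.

Each diagonal entry of L is the vertex degree and each off-diagonal entry is -1 where an edge is present, 0 otherwise; in the order [1, 2, 3, 4, 5, 6] the diagonal is [5, 5, 5, 5, 5, 5]. Computing det(xI - L) by cofactor expansion (or equivalently via sum-over-permutations) gives x^6 - 30x^5 + 360x^4 - 2160x^3 + 6480x^2 - 7776x. The constant term is 0 because L is singular (the all-ones vector lies in its kernel). By the matrix-tree theorem the graph has (1/6) * product of the nonzero eigenvalues = 1296 spanning trees.

x^6 - 30x^5 + 360x^4 - 2160x^3 + 6480x^2 - 7776x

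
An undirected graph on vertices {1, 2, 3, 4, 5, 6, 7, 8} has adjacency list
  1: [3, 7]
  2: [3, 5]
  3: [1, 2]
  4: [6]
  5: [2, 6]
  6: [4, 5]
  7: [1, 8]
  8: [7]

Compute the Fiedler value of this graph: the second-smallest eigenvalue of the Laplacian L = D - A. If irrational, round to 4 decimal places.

Each diagonal entry of L is the vertex degree and each off-diagonal entry is -1 where an edge is present, 0 otherwise; in the order [1, 2, 3, 4, 5, 6, 7, 8] the diagonal is [2, 2, 2, 1, 2, 2, 2, 1]. The sorted Laplacian eigenvalues are [0, 0.1522, 0.5858, 1.2346, 2, 2.7654, 3.4142, 3.8478]; the algebraic connectivity is the second entry, 0.1522.

0.1522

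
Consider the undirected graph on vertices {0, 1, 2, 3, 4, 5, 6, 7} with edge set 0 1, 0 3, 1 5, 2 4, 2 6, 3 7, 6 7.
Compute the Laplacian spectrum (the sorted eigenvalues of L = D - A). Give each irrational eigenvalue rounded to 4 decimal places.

[0, 0.1522, 0.5858, 1.2346, 2, 2.7654, 3.4142, 3.8478]

Each diagonal entry of L is the vertex degree and each off-diagonal entry is -1 where an edge is present, 0 otherwise; in the order [0, 1, 2, 3, 4, 5, 6, 7] the diagonal is [2, 2, 2, 2, 1, 1, 2, 2]. Since every row of L sums to 0, the all-ones vector is in the kernel and 0 is an eigenvalue. The single zero eigenvalue shows the graph is connected. The largest eigenvalue, 3.8478, is at most the vertex count 8.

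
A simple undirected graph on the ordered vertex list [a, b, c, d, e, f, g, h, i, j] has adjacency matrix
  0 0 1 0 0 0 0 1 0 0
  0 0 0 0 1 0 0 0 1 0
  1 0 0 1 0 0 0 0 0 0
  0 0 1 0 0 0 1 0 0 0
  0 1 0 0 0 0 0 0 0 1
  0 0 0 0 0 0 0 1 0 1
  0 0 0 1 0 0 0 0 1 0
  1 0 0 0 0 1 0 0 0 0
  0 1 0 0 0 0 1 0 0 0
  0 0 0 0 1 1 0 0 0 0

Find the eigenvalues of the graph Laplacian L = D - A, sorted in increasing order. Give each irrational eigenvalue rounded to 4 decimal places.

[0, 0.3820, 0.3820, 1.3820, 1.3820, 2.6180, 2.6180, 3.6180, 3.6180, 4]

With the vertex order [a, b, c, d, e, f, g, h, i, j], the degrees are [2, 2, 2, 2, 2, 2, 2, 2, 2, 2], giving D = diag(2, 2, 2, 2, 2, 2, 2, 2, 2, 2) and L = D - A. Since every row of L sums to 0, the all-ones vector is in the kernel and 0 is an eigenvalue. The single zero eigenvalue shows the graph is connected. There is one zero in the spectrum, matching the 1 component.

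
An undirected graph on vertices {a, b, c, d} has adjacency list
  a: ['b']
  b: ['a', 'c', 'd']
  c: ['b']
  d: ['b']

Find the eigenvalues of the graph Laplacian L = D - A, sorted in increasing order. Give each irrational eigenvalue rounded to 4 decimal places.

With the vertex order [a, b, c, d], the degrees are [1, 3, 1, 1], giving D = diag(1, 3, 1, 1) and L = D - A. Diagonalising L (or applying a numerical eigensolver to the 4x4 matrix) gives the spectrum above. The single zero eigenvalue shows the graph is connected. The eigenvalues sum to 6, which equals trace(L) = 2|E|.

[0, 1, 1, 4]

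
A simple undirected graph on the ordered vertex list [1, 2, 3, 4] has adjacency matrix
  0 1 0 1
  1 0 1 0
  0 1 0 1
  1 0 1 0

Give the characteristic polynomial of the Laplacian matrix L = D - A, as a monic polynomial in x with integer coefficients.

Each diagonal entry of L is the vertex degree and each off-diagonal entry is -1 where an edge is present, 0 otherwise; in the order [1, 2, 3, 4] the diagonal is [2, 2, 2, 2]. L has integer entries, so p(x) = det(xI - L) has integer coefficients. Expanding the determinant yields x^4 - 8x^3 + 20x^2 - 16x. The constant term is 0 because L is singular (the all-ones vector lies in its kernel). The eigenvalues sum to 8, which equals trace(L) = 2|E|. By the matrix-tree theorem the graph has (1/4) * product of the nonzero eigenvalues = 4 spanning trees.

x^4 - 8x^3 + 20x^2 - 16x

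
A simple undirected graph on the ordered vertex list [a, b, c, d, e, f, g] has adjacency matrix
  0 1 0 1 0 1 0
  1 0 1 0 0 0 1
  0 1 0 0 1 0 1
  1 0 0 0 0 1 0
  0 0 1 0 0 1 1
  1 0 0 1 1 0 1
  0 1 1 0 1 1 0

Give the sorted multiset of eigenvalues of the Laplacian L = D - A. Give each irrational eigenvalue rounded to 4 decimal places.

[0, 1.2171, 2.4624, 3.4807, 4.3162, 4.8509, 5.6726]

Each diagonal entry of L is the vertex degree and each off-diagonal entry is -1 where an edge is present, 0 otherwise; in the order [a, b, c, d, e, f, g] the diagonal is [3, 3, 3, 2, 3, 4, 4]. L is symmetric positive semidefinite, so every eigenvalue is real and nonnegative. There is one zero in the spectrum, matching the 1 component. The largest eigenvalue, 5.6726, is at most the vertex count 7.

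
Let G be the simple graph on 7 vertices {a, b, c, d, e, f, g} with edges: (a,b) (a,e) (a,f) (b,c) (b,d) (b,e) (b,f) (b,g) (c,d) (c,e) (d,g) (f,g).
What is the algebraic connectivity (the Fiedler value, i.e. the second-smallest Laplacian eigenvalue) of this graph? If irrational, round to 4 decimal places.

With the vertex order [a, b, c, d, e, f, g], the degrees are [3, 6, 3, 3, 3, 3, 3], giving D = diag(3, 6, 3, 3, 3, 3, 3) and L = D - A. The smallest Laplacian eigenvalue is always 0. The next one, lambda_2 = 2, measures how hard the graph is to disconnect: larger values mean better connectivity. The largest eigenvalue, 7, is at most the vertex count 7. The eigenvalues sum to 24, which equals trace(L) = 2|E|.

2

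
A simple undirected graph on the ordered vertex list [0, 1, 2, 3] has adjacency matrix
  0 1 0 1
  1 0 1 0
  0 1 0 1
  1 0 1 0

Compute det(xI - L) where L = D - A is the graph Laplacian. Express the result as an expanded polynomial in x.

With the vertex order [0, 1, 2, 3], the degrees are [2, 2, 2, 2], giving D = diag(2, 2, 2, 2) and L = D - A. L has integer entries, so p(x) = det(xI - L) has integer coefficients. Expanding the determinant yields x^4 - 8x^3 + 20x^2 - 16x. The constant term is 0 because L is singular (the all-ones vector lies in its kernel). The eigenvalues sum to 8, which equals trace(L) = 2|E|.

x^4 - 8x^3 + 20x^2 - 16x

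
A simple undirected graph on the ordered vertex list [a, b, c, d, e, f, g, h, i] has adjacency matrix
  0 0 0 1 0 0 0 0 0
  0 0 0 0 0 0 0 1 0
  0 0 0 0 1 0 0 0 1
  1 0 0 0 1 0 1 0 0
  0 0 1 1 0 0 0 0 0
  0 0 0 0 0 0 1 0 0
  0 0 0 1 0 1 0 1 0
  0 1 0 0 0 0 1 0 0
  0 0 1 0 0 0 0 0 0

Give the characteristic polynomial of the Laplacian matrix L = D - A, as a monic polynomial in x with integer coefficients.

x^9 - 16x^8 + 103x^7 - 344x^6 + 641x^5 - 668x^4 + 371x^3 - 98x^2 + 9x

Reading degrees in the order [a, b, c, d, e, f, g, h, i] gives [1, 1, 2, 3, 2, 1, 3, 2, 1]; set D = diag(1, 1, 2, 3, 2, 1, 3, 2, 1) and form L = D - A. Computing det(xI - L) by cofactor expansion (or equivalently via sum-over-permutations) gives x^9 - 16x^8 + 103x^7 - 344x^6 + 641x^5 - 668x^4 + 371x^3 - 98x^2 + 9x. The constant term is 0 because L is singular (the all-ones vector lies in its kernel). By the matrix-tree theorem the graph has (1/9) * product of the nonzero eigenvalues = 1 spanning tree. The eigenvalues sum to 16, which equals trace(L) = 2|E|.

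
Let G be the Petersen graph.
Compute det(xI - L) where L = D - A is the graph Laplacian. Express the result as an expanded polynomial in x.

x^10 - 30x^9 + 390x^8 - 2880x^7 + 13305x^6 - 39882x^5 + 77640x^4 - 94800x^3 + 66000x^2 - 20000x

The graph has 10 vertices and degree multiset [3, 3, 3, 3, 3, 3, 3, 3, 3, 3]; D is the diagonal matrix of degrees and L = D - A. Computing det(xI - L) by cofactor expansion (or equivalently via sum-over-permutations) gives x^10 - 30x^9 + 390x^8 - 2880x^7 + 13305x^6 - 39882x^5 + 77640x^4 - 94800x^3 + 66000x^2 - 20000x. Since p(0) = det(-L) = 0, x divides p(x). By the matrix-tree theorem the graph has (1/10) * product of the nonzero eigenvalues = 2000 spanning trees.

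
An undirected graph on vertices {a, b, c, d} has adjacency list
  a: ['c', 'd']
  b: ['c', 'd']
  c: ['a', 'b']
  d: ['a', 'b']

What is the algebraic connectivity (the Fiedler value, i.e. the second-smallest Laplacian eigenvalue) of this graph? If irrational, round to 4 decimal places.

Each diagonal entry of L is the vertex degree and each off-diagonal entry is -1 where an edge is present, 0 otherwise; in the order [a, b, c, d] the diagonal is [2, 2, 2, 2]. The sorted Laplacian eigenvalues are [0, 2, 2, 4]; the algebraic connectivity is the second entry, 2. By the matrix-tree theorem the graph has (1/4) * product of the nonzero eigenvalues = 4 spanning trees. The eigenvalues sum to 8, which equals trace(L) = 2|E|.

2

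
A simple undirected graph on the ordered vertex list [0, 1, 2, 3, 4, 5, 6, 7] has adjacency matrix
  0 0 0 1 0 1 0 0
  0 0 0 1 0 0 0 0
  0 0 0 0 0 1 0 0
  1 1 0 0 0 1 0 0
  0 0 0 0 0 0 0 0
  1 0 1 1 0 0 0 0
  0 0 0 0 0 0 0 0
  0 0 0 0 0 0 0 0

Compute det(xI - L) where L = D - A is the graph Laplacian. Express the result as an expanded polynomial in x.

x^8 - 10x^7 + 33x^6 - 40x^5 + 15x^4

With the vertex order [0, 1, 2, 3, 4, 5, 6, 7], the degrees are [2, 1, 1, 3, 0, 3, 0, 0], giving D = diag(2, 1, 1, 3, 0, 3, 0, 0) and L = D - A. Computing det(xI - L) by cofactor expansion (or equivalently via sum-over-permutations) gives x^8 - 10x^7 + 33x^6 - 40x^5 + 15x^4. Since p(0) = det(-L) = 0, x divides p(x). The eigenvalues sum to 10, which equals trace(L) = 2|E|.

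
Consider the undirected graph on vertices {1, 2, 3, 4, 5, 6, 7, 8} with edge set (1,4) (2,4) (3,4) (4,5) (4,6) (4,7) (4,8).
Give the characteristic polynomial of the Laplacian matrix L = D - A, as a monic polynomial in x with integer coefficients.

x^8 - 14x^7 + 63x^6 - 140x^5 + 175x^4 - 126x^3 + 49x^2 - 8x

With the vertex order [1, 2, 3, 4, 5, 6, 7, 8], the degrees are [1, 1, 1, 7, 1, 1, 1, 1], giving D = diag(1, 1, 1, 7, 1, 1, 1, 1) and L = D - A. L has integer entries, so p(x) = det(xI - L) has integer coefficients. Expanding the determinant yields x^8 - 14x^7 + 63x^6 - 140x^5 + 175x^4 - 126x^3 + 49x^2 - 8x. The coefficient of x^7 equals -trace(L) = -14, matching the sum of degrees. The eigenvalues sum to 14, which equals trace(L) = 2|E|. By the matrix-tree theorem the graph has (1/8) * product of the nonzero eigenvalues = 1 spanning tree.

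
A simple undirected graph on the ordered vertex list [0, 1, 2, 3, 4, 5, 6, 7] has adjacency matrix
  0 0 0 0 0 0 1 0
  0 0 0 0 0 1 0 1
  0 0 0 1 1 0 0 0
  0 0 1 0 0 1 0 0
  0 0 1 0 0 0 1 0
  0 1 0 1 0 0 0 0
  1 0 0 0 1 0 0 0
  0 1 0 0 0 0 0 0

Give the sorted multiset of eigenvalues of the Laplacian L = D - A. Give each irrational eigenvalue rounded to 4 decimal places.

[0, 0.1522, 0.5858, 1.2346, 2, 2.7654, 3.4142, 3.8478]

Each diagonal entry of L is the vertex degree and each off-diagonal entry is -1 where an edge is present, 0 otherwise; in the order [0, 1, 2, 3, 4, 5, 6, 7] the diagonal is [1, 2, 2, 2, 2, 2, 2, 1]. Diagonalising L (or applying a numerical eigensolver to the 8x8 matrix) gives the spectrum above. The eigenvalues sum to 14, which equals trace(L) = 2|E|.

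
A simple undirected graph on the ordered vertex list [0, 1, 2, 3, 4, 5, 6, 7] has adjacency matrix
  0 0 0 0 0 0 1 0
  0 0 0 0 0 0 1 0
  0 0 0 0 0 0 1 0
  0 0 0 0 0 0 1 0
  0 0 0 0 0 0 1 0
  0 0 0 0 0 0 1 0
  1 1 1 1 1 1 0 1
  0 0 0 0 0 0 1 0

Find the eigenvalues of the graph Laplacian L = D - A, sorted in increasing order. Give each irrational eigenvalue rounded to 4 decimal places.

[0, 1, 1, 1, 1, 1, 1, 8]

Reading degrees in the order [0, 1, 2, 3, 4, 5, 6, 7] gives [1, 1, 1, 1, 1, 1, 7, 1]; set D = diag(1, 1, 1, 1, 1, 1, 7, 1) and form L = D - A. L is symmetric positive semidefinite, so every eigenvalue is real and nonnegative. The single zero eigenvalue shows the graph is connected. There is one zero in the spectrum, matching the 1 component.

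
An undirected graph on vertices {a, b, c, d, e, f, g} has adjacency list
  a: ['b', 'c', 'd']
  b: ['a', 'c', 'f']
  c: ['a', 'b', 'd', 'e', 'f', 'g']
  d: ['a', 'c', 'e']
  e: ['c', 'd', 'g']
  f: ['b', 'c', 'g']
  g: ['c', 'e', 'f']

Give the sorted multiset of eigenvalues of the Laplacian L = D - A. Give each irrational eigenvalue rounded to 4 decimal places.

[0, 2, 2, 4, 4, 5, 7]

Each diagonal entry of L is the vertex degree and each off-diagonal entry is -1 where an edge is present, 0 otherwise; in the order [a, b, c, d, e, f, g] the diagonal is [3, 3, 6, 3, 3, 3, 3]. Since every row of L sums to 0, the all-ones vector is in the kernel and 0 is an eigenvalue. The single zero eigenvalue shows the graph is connected.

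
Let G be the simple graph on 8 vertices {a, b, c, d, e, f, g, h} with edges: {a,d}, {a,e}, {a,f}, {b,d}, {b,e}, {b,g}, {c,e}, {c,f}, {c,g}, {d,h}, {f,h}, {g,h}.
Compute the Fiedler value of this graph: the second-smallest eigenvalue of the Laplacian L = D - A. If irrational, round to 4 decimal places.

With the vertex order [a, b, c, d, e, f, g, h], the degrees are [3, 3, 3, 3, 3, 3, 3, 3], giving D = diag(3, 3, 3, 3, 3, 3, 3, 3) and L = D - A. Computing the eigenvalues of L and sorting gives [0, 2, 2, 2, 4, 4, 4, 6]. The Fiedler value lambda_2 = 2 is strictly positive, so the graph is connected.

2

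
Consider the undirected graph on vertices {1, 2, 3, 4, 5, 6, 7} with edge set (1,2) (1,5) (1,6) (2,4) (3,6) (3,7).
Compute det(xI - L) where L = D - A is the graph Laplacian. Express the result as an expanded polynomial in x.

Reading degrees in the order [1, 2, 3, 4, 5, 6, 7] gives [3, 2, 2, 1, 1, 2, 1]; set D = diag(3, 2, 2, 1, 1, 2, 1) and form L = D - A. L has integer entries, so p(x) = det(xI - L) has integer coefficients. Expanding the determinant yields x^7 - 12x^6 + 54x^5 - 114x^4 + 115x^3 - 50x^2 + 7x. Since p(0) = det(-L) = 0, x divides p(x). By the matrix-tree theorem the graph has (1/7) * product of the nonzero eigenvalues = 1 spanning tree. There is one zero in the spectrum, matching the 1 component.

x^7 - 12x^6 + 54x^5 - 114x^4 + 115x^3 - 50x^2 + 7x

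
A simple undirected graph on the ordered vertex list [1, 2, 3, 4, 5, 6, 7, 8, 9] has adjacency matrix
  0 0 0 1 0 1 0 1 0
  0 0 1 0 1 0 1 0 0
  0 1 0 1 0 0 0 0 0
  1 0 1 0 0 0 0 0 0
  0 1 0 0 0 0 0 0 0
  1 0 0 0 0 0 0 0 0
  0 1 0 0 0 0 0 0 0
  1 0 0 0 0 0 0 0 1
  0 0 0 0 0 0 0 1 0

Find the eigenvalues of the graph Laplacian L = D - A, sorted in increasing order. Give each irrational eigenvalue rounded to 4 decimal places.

[0, 0.1538, 0.5764, 1, 1, 2.1128, 2.6757, 4.0748, 4.4065]

Reading degrees in the order [1, 2, 3, 4, 5, 6, 7, 8, 9] gives [3, 3, 2, 2, 1, 1, 1, 2, 1]; set D = diag(3, 3, 2, 2, 1, 1, 1, 2, 1) and form L = D - A. Diagonalising L (or applying a numerical eigensolver to the 9x9 matrix) gives the spectrum above.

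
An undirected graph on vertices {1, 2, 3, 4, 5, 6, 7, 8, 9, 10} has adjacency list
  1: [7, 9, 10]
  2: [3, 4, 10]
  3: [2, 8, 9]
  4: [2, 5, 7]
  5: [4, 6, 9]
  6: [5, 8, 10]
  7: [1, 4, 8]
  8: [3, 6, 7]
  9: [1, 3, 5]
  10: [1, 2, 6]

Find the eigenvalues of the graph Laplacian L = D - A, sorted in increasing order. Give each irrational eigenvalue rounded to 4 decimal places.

[0, 2, 2, 2, 2, 2, 5, 5, 5, 5]

With the vertex order [1, 2, 3, 4, 5, 6, 7, 8, 9, 10], the degrees are [3, 3, 3, 3, 3, 3, 3, 3, 3, 3], giving D = diag(3, 3, 3, 3, 3, 3, 3, 3, 3, 3) and L = D - A. Since every row of L sums to 0, the all-ones vector is in the kernel and 0 is an eigenvalue. There is one zero in the spectrum, matching the 1 component. By the matrix-tree theorem the graph has (1/10) * product of the nonzero eigenvalues = 2000 spanning trees.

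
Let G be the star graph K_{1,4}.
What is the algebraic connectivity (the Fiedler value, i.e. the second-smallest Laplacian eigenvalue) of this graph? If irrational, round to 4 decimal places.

The graph has 5 vertices and degree multiset [4, 1, 1, 1, 1]; D is the diagonal matrix of degrees and L = D - A. The smallest Laplacian eigenvalue is always 0. The next one, lambda_2 = 1, measures how hard the graph is to disconnect: larger values mean better connectivity. There is one zero in the spectrum, matching the 1 component. The eigenvalues sum to 8, which equals trace(L) = 2|E|.

1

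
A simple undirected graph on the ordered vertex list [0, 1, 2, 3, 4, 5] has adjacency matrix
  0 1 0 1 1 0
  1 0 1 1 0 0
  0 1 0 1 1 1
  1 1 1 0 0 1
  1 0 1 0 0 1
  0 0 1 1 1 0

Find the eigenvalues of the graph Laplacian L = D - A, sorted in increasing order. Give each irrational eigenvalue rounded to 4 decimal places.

[0, 2.2679, 3, 4, 5, 5.7321]

With the vertex order [0, 1, 2, 3, 4, 5], the degrees are [3, 3, 4, 4, 3, 3], giving D = diag(3, 3, 4, 4, 3, 3) and L = D - A. Since every row of L sums to 0, the all-ones vector is in the kernel and 0 is an eigenvalue. The largest eigenvalue, 5.7321, is at most the vertex count 6.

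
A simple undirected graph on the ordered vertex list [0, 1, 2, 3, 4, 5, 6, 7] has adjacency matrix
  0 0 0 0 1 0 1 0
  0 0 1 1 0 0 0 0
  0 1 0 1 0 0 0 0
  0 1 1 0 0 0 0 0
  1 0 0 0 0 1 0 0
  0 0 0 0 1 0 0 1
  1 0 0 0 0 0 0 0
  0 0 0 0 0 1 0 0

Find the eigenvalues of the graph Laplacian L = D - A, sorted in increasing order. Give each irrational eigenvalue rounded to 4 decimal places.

Each diagonal entry of L is the vertex degree and each off-diagonal entry is -1 where an edge is present, 0 otherwise; in the order [0, 1, 2, 3, 4, 5, 6, 7] the diagonal is [2, 2, 2, 2, 2, 2, 1, 1]. Since every row of L sums to 0, the all-ones vector is in the kernel and 0 is an eigenvalue. The 2 zero eigenvalues correspond to the 2 connected components. There are 2 zeros in the spectrum, matching the 2 components.

[0, 0, 0.3820, 1.3820, 2.6180, 3, 3, 3.6180]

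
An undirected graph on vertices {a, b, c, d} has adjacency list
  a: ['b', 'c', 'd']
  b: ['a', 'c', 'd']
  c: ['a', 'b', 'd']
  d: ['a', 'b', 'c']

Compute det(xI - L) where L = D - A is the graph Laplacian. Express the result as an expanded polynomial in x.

Each diagonal entry of L is the vertex degree and each off-diagonal entry is -1 where an edge is present, 0 otherwise; in the order [a, b, c, d] the diagonal is [3, 3, 3, 3]. Computing det(xI - L) by cofactor expansion (or equivalently via sum-over-permutations) gives x^4 - 12x^3 + 48x^2 - 64x. The constant term is 0 because L is singular (the all-ones vector lies in its kernel). The eigenvalues sum to 12, which equals trace(L) = 2|E|.

x^4 - 12x^3 + 48x^2 - 64x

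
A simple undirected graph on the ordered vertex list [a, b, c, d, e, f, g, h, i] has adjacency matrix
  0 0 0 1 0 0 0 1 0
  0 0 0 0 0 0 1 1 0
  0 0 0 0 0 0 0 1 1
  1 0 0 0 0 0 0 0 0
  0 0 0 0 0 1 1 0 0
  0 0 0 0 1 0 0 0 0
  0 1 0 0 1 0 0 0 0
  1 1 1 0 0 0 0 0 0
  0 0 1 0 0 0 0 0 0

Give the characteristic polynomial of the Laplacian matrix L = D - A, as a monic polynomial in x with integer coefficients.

Each diagonal entry of L is the vertex degree and each off-diagonal entry is -1 where an edge is present, 0 otherwise; in the order [a, b, c, d, e, f, g, h, i] the diagonal is [2, 2, 2, 1, 2, 1, 2, 3, 1]. Computing det(xI - L) by cofactor expansion (or equivalently via sum-over-permutations) gives x^9 - 16x^8 + 104x^7 - 354x^6 + 677x^5 - 724x^4 + 406x^3 - 104x^2 + 9x. The constant term is 0 because L is singular (the all-ones vector lies in its kernel).

x^9 - 16x^8 + 104x^7 - 354x^6 + 677x^5 - 724x^4 + 406x^3 - 104x^2 + 9x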